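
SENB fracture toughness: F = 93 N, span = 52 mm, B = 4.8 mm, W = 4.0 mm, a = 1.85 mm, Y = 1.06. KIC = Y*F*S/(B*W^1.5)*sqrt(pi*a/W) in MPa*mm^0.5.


KIC = 1.06*93*52/(4.8*4.0^1.5)*sqrt(pi*1.85/4.0) = 160.91

160.91


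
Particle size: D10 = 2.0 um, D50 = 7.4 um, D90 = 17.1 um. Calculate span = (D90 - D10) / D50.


Span = (17.1 - 2.0) / 7.4 = 15.1 / 7.4 = 2.041

2.041


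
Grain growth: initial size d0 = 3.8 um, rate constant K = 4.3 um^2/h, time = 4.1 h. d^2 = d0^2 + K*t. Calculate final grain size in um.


d^2 = 3.8^2 + 4.3*4.1 = 32.07
d = sqrt(32.07) = 5.66 um

5.66


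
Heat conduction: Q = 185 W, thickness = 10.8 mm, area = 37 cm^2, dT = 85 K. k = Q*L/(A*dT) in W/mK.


k = 185*10.8/1000/(37/10000*85) = 6.35 W/mK

6.35


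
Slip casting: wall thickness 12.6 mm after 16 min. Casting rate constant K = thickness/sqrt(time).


K = 12.6 / sqrt(16) = 12.6 / 4.0 = 3.15 mm/min^0.5

3.15


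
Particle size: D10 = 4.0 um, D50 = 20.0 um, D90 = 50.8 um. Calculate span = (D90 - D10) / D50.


Span = (50.8 - 4.0) / 20.0 = 46.8 / 20.0 = 2.34

2.34


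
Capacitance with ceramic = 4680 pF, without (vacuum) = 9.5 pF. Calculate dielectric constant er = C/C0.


er = 4680 / 9.5 = 492.63

492.63


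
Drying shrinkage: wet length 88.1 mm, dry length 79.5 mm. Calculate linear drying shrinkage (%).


DS = (88.1 - 79.5) / 88.1 * 100 = 9.76%

9.76


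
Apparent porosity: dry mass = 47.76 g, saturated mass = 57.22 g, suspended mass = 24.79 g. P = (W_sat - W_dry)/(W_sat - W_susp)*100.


P = (57.22 - 47.76) / (57.22 - 24.79) * 100 = 9.46 / 32.43 * 100 = 29.2%

29.2


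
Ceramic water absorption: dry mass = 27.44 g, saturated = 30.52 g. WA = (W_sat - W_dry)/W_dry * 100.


WA = (30.52 - 27.44) / 27.44 * 100 = 11.22%

11.22


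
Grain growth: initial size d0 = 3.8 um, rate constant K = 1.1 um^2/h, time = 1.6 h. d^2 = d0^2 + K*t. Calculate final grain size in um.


d^2 = 3.8^2 + 1.1*1.6 = 16.2
d = sqrt(16.2) = 4.02 um

4.02


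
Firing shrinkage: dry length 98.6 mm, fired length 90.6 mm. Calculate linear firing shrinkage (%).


FS = (98.6 - 90.6) / 98.6 * 100 = 8.11%

8.11


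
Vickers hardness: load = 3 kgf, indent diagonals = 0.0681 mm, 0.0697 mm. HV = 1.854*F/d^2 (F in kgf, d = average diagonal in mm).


d_avg = (0.0681+0.0697)/2 = 0.0689 mm
HV = 1.854*3/0.0689^2 = 1172

1172


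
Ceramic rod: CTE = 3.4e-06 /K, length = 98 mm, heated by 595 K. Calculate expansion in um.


dL = 3.4e-06 * 98 * 595 * 1000 = 198.254 um

198.254


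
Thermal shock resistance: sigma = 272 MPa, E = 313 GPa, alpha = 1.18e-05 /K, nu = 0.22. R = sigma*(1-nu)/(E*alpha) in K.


R = 272*(1-0.22)/(313*1000*1.18e-05) = 57 K

57


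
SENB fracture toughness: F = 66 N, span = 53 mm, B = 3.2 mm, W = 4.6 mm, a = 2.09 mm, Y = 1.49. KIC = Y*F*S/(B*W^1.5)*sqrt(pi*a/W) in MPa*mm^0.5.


KIC = 1.49*66*53/(3.2*4.6^1.5)*sqrt(pi*2.09/4.6) = 197.24

197.24


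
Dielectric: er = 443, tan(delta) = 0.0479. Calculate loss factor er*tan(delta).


Loss = 443 * 0.0479 = 21.22

21.22


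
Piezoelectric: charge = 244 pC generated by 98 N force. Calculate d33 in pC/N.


d33 = 244 / 98 = 2.5 pC/N

2.5


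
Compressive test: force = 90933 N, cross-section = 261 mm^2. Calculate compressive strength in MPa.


CS = 90933 / 261 = 348.4 MPa

348.4


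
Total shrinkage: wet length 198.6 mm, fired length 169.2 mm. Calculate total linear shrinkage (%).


TS = (198.6 - 169.2) / 198.6 * 100 = 14.8%

14.8


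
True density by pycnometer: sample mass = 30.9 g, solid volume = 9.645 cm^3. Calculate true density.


TD = 30.9 / 9.645 = 3.204 g/cm^3

3.204


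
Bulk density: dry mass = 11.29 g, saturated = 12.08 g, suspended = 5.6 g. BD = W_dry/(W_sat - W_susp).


BD = 11.29 / (12.08 - 5.6) = 11.29 / 6.48 = 1.742 g/cm^3

1.742


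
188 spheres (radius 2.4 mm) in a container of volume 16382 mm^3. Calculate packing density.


V_sphere = 4/3*pi*2.4^3 = 57.9058 mm^3
Total V = 188*57.9058 = 10886.2904 mm^3
PD = 10886.2904 / 16382 = 0.665

0.665


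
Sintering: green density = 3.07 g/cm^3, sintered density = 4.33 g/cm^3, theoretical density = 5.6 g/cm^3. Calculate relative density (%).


Relative = 4.33 / 5.6 * 100 = 77.3%

77.3


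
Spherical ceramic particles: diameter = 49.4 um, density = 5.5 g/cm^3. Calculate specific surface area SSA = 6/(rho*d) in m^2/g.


SSA = 6 / (5.5 * 49.4) = 0.022 m^2/g

0.022


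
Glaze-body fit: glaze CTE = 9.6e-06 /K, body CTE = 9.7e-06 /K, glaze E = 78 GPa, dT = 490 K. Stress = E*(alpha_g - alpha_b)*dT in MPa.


Stress = 78*1000*(9.6e-06 - 9.7e-06)*490 = -3.8 MPa

-3.8


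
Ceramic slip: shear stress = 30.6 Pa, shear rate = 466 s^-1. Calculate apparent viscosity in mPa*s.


eta = tau/gamma * 1000 = 30.6/466 * 1000 = 65.7 mPa*s

65.7


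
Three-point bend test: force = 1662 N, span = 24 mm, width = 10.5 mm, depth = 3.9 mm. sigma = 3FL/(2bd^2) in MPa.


sigma = 3*1662*24/(2*10.5*3.9^2) = 374.6 MPa

374.6


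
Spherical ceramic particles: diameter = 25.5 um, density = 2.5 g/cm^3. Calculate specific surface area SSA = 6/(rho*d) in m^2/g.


SSA = 6 / (2.5 * 25.5) = 0.094 m^2/g

0.094


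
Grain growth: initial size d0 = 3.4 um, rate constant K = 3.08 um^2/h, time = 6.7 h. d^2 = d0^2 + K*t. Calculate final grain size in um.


d^2 = 3.4^2 + 3.08*6.7 = 32.196
d = sqrt(32.196) = 5.67 um

5.67


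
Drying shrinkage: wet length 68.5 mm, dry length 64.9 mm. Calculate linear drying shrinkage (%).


DS = (68.5 - 64.9) / 68.5 * 100 = 5.26%

5.26


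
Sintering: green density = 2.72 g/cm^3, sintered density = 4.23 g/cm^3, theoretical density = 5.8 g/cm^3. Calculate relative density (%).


Relative = 4.23 / 5.8 * 100 = 72.9%

72.9


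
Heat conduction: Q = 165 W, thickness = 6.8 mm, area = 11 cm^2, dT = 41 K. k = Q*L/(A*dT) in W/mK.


k = 165*6.8/1000/(11/10000*41) = 24.88 W/mK

24.88


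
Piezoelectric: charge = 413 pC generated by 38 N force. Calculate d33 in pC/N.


d33 = 413 / 38 = 10.9 pC/N

10.9


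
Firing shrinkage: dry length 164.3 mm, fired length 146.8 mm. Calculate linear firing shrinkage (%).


FS = (164.3 - 146.8) / 164.3 * 100 = 10.65%

10.65


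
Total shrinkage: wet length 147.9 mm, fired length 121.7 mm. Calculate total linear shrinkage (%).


TS = (147.9 - 121.7) / 147.9 * 100 = 17.71%

17.71


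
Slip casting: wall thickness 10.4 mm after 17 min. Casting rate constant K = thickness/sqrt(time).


K = 10.4 / sqrt(17) = 10.4 / 4.1231 = 2.522 mm/min^0.5

2.522


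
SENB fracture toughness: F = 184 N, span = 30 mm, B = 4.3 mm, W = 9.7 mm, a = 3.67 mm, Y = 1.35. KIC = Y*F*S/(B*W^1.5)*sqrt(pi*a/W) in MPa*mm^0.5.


KIC = 1.35*184*30/(4.3*9.7^1.5)*sqrt(pi*3.67/9.7) = 62.54

62.54


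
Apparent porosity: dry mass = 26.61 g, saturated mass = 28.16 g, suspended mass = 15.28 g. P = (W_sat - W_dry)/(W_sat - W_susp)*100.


P = (28.16 - 26.61) / (28.16 - 15.28) * 100 = 1.55 / 12.88 * 100 = 12.0%

12.0


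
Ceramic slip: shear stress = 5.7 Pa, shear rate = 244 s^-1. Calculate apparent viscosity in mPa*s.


eta = tau/gamma * 1000 = 5.7/244 * 1000 = 23.4 mPa*s

23.4


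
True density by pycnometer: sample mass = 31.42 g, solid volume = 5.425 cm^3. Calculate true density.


TD = 31.42 / 5.425 = 5.792 g/cm^3

5.792


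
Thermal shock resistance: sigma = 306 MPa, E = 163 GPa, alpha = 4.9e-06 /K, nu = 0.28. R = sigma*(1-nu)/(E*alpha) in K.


R = 306*(1-0.28)/(163*1000*4.9e-06) = 276 K

276


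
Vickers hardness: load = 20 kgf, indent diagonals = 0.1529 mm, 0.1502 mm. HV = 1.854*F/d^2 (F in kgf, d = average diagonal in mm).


d_avg = (0.1529+0.1502)/2 = 0.15155 mm
HV = 1.854*20/0.15155^2 = 1614

1614


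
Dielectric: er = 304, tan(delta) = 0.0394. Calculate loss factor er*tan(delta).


Loss = 304 * 0.0394 = 11.978

11.978


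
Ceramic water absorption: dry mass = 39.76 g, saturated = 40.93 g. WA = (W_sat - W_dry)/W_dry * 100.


WA = (40.93 - 39.76) / 39.76 * 100 = 2.94%

2.94


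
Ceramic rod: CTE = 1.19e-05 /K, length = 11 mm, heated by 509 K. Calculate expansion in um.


dL = 1.19e-05 * 11 * 509 * 1000 = 66.628 um

66.628


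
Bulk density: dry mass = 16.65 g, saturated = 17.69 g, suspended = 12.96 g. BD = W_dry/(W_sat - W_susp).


BD = 16.65 / (17.69 - 12.96) = 16.65 / 4.73 = 3.52 g/cm^3

3.52


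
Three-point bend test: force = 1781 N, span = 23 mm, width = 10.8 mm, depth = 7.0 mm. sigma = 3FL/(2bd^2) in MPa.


sigma = 3*1781*23/(2*10.8*7.0^2) = 116.1 MPa

116.1


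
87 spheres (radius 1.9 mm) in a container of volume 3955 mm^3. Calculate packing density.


V_sphere = 4/3*pi*1.9^3 = 28.7309 mm^3
Total V = 87*28.7309 = 2499.5883 mm^3
PD = 2499.5883 / 3955 = 0.632

0.632


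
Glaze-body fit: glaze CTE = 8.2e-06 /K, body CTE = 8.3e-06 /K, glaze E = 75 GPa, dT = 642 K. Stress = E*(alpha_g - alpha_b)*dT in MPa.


Stress = 75*1000*(8.2e-06 - 8.3e-06)*642 = -4.8 MPa

-4.8


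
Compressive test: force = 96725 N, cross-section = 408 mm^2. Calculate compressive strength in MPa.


CS = 96725 / 408 = 237.1 MPa

237.1


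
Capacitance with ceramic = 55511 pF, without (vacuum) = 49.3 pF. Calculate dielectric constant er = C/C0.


er = 55511 / 49.3 = 1125.98

1125.98


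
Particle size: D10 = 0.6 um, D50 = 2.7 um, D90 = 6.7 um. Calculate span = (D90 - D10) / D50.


Span = (6.7 - 0.6) / 2.7 = 6.1 / 2.7 = 2.259

2.259


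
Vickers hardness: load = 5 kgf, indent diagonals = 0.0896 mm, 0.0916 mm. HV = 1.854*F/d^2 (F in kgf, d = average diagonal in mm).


d_avg = (0.0896+0.0916)/2 = 0.0906 mm
HV = 1.854*5/0.0906^2 = 1129

1129


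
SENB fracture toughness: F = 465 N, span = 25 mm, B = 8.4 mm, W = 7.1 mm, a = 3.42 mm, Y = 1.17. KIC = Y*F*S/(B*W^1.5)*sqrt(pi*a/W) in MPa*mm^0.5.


KIC = 1.17*465*25/(8.4*7.1^1.5)*sqrt(pi*3.42/7.1) = 105.29

105.29


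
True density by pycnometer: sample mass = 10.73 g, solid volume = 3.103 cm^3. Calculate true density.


TD = 10.73 / 3.103 = 3.458 g/cm^3

3.458


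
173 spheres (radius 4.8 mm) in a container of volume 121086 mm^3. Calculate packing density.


V_sphere = 4/3*pi*4.8^3 = 463.2467 mm^3
Total V = 173*463.2467 = 80141.6791 mm^3
PD = 80141.6791 / 121086 = 0.662

0.662


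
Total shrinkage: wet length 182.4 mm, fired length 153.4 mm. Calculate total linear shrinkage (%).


TS = (182.4 - 153.4) / 182.4 * 100 = 15.9%

15.9


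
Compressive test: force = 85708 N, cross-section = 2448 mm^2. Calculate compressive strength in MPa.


CS = 85708 / 2448 = 35.0 MPa

35.0


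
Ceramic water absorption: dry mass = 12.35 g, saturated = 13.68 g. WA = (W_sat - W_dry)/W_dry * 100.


WA = (13.68 - 12.35) / 12.35 * 100 = 10.77%

10.77


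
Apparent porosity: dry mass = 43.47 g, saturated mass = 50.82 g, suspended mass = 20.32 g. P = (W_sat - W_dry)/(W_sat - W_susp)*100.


P = (50.82 - 43.47) / (50.82 - 20.32) * 100 = 7.35 / 30.5 * 100 = 24.1%

24.1


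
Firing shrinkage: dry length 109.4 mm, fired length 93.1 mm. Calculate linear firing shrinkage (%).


FS = (109.4 - 93.1) / 109.4 * 100 = 14.9%

14.9


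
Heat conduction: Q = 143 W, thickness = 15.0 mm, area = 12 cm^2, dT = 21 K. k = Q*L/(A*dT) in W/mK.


k = 143*15.0/1000/(12/10000*21) = 85.12 W/mK

85.12


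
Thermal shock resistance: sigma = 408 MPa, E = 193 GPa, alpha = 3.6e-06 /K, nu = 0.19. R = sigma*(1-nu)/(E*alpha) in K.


R = 408*(1-0.19)/(193*1000*3.6e-06) = 476 K

476


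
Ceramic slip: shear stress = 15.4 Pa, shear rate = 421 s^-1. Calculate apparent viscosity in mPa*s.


eta = tau/gamma * 1000 = 15.4/421 * 1000 = 36.6 mPa*s

36.6


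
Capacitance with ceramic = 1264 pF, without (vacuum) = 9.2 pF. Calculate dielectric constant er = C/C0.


er = 1264 / 9.2 = 137.39

137.39


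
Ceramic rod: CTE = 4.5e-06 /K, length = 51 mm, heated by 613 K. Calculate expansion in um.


dL = 4.5e-06 * 51 * 613 * 1000 = 140.684 um

140.684


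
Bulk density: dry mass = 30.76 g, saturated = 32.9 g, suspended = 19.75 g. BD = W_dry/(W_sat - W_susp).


BD = 30.76 / (32.9 - 19.75) = 30.76 / 13.15 = 2.339 g/cm^3

2.339


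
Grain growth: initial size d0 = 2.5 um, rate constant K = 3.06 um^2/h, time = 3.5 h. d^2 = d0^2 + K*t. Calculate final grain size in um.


d^2 = 2.5^2 + 3.06*3.5 = 16.96
d = sqrt(16.96) = 4.12 um

4.12


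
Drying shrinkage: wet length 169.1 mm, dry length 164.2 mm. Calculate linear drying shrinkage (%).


DS = (169.1 - 164.2) / 169.1 * 100 = 2.9%

2.9


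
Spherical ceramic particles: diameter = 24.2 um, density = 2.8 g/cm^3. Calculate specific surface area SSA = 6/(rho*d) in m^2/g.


SSA = 6 / (2.8 * 24.2) = 0.089 m^2/g

0.089


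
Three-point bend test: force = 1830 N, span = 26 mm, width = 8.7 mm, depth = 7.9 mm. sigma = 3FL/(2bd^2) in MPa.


sigma = 3*1830*26/(2*8.7*7.9^2) = 131.4 MPa

131.4


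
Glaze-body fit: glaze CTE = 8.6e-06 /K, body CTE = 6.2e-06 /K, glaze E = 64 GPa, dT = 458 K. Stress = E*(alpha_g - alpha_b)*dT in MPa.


Stress = 64*1000*(8.6e-06 - 6.2e-06)*458 = 70.3 MPa

70.3


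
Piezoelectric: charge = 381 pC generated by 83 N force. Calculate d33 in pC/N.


d33 = 381 / 83 = 4.6 pC/N

4.6


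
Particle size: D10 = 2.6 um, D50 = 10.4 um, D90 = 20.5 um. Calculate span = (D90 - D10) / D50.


Span = (20.5 - 2.6) / 10.4 = 17.9 / 10.4 = 1.721

1.721


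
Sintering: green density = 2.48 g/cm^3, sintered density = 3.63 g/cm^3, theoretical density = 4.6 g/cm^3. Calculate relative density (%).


Relative = 3.63 / 4.6 * 100 = 78.9%

78.9


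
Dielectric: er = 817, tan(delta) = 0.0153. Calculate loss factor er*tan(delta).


Loss = 817 * 0.0153 = 12.5

12.5


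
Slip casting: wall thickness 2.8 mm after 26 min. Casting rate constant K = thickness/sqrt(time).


K = 2.8 / sqrt(26) = 2.8 / 5.099 = 0.549 mm/min^0.5

0.549


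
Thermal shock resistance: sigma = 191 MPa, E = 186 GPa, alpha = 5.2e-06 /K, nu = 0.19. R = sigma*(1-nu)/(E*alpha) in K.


R = 191*(1-0.19)/(186*1000*5.2e-06) = 160 K

160


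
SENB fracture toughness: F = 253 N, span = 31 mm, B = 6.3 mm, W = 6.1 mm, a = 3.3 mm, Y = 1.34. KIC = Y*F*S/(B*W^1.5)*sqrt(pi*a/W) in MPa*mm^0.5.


KIC = 1.34*253*31/(6.3*6.1^1.5)*sqrt(pi*3.3/6.1) = 144.35

144.35


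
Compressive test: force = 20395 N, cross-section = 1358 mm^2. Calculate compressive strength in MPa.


CS = 20395 / 1358 = 15.0 MPa

15.0


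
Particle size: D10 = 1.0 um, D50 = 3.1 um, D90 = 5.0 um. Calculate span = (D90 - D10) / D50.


Span = (5.0 - 1.0) / 3.1 = 4.0 / 3.1 = 1.29

1.29


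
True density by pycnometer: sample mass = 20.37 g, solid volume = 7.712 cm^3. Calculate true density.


TD = 20.37 / 7.712 = 2.641 g/cm^3

2.641


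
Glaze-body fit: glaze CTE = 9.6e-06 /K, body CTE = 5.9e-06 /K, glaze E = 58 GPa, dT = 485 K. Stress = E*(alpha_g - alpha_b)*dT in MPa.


Stress = 58*1000*(9.6e-06 - 5.9e-06)*485 = 104.1 MPa

104.1


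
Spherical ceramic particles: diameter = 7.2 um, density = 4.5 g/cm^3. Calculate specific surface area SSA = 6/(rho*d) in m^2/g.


SSA = 6 / (4.5 * 7.2) = 0.185 m^2/g

0.185


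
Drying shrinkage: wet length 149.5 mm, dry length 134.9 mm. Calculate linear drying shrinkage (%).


DS = (149.5 - 134.9) / 149.5 * 100 = 9.77%

9.77


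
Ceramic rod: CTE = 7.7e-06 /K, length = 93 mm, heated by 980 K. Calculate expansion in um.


dL = 7.7e-06 * 93 * 980 * 1000 = 701.778 um

701.778


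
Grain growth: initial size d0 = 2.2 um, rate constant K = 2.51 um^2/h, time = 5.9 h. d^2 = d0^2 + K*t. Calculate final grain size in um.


d^2 = 2.2^2 + 2.51*5.9 = 19.649
d = sqrt(19.649) = 4.43 um

4.43


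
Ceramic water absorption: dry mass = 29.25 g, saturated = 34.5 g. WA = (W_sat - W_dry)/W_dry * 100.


WA = (34.5 - 29.25) / 29.25 * 100 = 17.95%

17.95


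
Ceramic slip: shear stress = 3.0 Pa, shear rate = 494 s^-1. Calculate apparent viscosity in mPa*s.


eta = tau/gamma * 1000 = 3.0/494 * 1000 = 6.1 mPa*s

6.1


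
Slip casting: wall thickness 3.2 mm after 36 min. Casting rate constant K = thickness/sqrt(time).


K = 3.2 / sqrt(36) = 3.2 / 6.0 = 0.533 mm/min^0.5

0.533


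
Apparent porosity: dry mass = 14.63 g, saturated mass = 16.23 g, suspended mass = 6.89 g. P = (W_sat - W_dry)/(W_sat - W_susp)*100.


P = (16.23 - 14.63) / (16.23 - 6.89) * 100 = 1.6 / 9.34 * 100 = 17.1%

17.1


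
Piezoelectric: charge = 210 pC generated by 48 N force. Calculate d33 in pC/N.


d33 = 210 / 48 = 4.4 pC/N

4.4


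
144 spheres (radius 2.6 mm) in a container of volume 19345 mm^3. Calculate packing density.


V_sphere = 4/3*pi*2.6^3 = 73.6222 mm^3
Total V = 144*73.6222 = 10601.5968 mm^3
PD = 10601.5968 / 19345 = 0.548

0.548


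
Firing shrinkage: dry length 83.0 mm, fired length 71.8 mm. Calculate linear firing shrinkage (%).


FS = (83.0 - 71.8) / 83.0 * 100 = 13.49%

13.49


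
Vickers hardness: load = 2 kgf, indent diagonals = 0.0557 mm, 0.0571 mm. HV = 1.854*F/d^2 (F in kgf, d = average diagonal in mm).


d_avg = (0.0557+0.0571)/2 = 0.0564 mm
HV = 1.854*2/0.0564^2 = 1166

1166


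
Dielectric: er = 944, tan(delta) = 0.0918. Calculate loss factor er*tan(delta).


Loss = 944 * 0.0918 = 86.659

86.659


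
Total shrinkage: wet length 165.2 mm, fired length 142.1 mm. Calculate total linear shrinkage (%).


TS = (165.2 - 142.1) / 165.2 * 100 = 13.98%

13.98


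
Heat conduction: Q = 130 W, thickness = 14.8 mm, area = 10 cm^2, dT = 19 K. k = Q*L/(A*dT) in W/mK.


k = 130*14.8/1000/(10/10000*19) = 101.26 W/mK

101.26


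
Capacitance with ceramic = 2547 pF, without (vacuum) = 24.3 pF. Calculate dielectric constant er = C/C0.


er = 2547 / 24.3 = 104.81

104.81


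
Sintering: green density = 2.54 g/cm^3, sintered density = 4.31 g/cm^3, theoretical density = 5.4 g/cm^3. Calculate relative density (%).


Relative = 4.31 / 5.4 * 100 = 79.8%

79.8


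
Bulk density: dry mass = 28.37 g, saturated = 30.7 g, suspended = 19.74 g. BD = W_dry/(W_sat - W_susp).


BD = 28.37 / (30.7 - 19.74) = 28.37 / 10.96 = 2.589 g/cm^3

2.589


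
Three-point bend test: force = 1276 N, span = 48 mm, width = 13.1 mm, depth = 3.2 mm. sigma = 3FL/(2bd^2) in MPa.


sigma = 3*1276*48/(2*13.1*3.2^2) = 684.9 MPa

684.9


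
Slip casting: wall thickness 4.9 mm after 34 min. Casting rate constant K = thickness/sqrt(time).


K = 4.9 / sqrt(34) = 4.9 / 5.831 = 0.84 mm/min^0.5

0.84


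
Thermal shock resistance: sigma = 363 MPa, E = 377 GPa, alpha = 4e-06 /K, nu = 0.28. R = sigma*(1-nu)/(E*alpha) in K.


R = 363*(1-0.28)/(377*1000*4e-06) = 173 K

173


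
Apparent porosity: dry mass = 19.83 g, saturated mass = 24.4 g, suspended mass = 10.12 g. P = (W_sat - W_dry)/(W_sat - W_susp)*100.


P = (24.4 - 19.83) / (24.4 - 10.12) * 100 = 4.57 / 14.28 * 100 = 32.0%

32.0


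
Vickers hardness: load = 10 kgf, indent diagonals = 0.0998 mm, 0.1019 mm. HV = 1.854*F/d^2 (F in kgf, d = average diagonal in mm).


d_avg = (0.0998+0.1019)/2 = 0.10085 mm
HV = 1.854*10/0.10085^2 = 1823

1823


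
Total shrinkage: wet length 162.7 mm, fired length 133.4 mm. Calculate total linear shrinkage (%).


TS = (162.7 - 133.4) / 162.7 * 100 = 18.01%

18.01


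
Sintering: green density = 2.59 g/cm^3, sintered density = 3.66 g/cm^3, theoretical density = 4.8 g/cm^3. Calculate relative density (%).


Relative = 3.66 / 4.8 * 100 = 76.3%

76.3


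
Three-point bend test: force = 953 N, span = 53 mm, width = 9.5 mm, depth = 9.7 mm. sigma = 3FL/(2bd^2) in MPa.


sigma = 3*953*53/(2*9.5*9.7^2) = 84.8 MPa

84.8


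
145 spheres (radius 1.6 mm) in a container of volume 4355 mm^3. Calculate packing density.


V_sphere = 4/3*pi*1.6^3 = 17.1573 mm^3
Total V = 145*17.1573 = 2487.8085 mm^3
PD = 2487.8085 / 4355 = 0.571

0.571


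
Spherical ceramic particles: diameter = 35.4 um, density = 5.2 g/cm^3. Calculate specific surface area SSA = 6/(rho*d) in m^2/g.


SSA = 6 / (5.2 * 35.4) = 0.033 m^2/g

0.033


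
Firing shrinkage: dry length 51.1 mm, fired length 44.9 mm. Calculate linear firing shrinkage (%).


FS = (51.1 - 44.9) / 51.1 * 100 = 12.13%

12.13


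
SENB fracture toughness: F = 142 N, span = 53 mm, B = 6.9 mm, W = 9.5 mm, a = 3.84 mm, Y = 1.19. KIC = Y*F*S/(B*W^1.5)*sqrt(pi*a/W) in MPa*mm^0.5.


KIC = 1.19*142*53/(6.9*9.5^1.5)*sqrt(pi*3.84/9.5) = 49.95

49.95


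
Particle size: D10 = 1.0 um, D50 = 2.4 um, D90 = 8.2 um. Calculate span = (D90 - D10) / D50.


Span = (8.2 - 1.0) / 2.4 = 7.2 / 2.4 = 3.0

3.0


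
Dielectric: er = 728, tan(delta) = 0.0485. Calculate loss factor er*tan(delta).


Loss = 728 * 0.0485 = 35.308

35.308


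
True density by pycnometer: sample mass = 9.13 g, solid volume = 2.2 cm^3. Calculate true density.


TD = 9.13 / 2.2 = 4.15 g/cm^3

4.15


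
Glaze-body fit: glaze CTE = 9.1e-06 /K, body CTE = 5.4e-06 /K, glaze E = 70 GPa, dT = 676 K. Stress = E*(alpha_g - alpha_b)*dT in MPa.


Stress = 70*1000*(9.1e-06 - 5.4e-06)*676 = 175.1 MPa

175.1


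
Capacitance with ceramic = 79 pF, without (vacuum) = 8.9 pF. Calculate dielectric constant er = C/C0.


er = 79 / 8.9 = 8.88

8.88


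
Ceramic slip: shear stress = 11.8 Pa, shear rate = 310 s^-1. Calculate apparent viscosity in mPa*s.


eta = tau/gamma * 1000 = 11.8/310 * 1000 = 38.1 mPa*s

38.1


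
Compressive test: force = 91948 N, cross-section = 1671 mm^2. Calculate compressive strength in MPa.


CS = 91948 / 1671 = 55.0 MPa

55.0


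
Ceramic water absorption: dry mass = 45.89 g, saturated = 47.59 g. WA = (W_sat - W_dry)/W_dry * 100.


WA = (47.59 - 45.89) / 45.89 * 100 = 3.7%

3.7


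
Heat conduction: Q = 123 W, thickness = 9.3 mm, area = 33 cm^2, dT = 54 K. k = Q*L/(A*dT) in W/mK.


k = 123*9.3/1000/(33/10000*54) = 6.42 W/mK

6.42


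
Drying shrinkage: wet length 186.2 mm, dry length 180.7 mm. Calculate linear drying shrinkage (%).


DS = (186.2 - 180.7) / 186.2 * 100 = 2.95%

2.95


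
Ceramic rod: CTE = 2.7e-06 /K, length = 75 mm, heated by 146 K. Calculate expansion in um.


dL = 2.7e-06 * 75 * 146 * 1000 = 29.565 um

29.565


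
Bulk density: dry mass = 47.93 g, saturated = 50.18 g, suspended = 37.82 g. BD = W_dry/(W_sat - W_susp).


BD = 47.93 / (50.18 - 37.82) = 47.93 / 12.36 = 3.878 g/cm^3

3.878


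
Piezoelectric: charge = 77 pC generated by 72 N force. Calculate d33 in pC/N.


d33 = 77 / 72 = 1.1 pC/N

1.1


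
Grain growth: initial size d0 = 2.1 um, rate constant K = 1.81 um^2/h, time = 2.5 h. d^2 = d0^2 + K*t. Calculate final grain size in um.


d^2 = 2.1^2 + 1.81*2.5 = 8.935
d = sqrt(8.935) = 2.99 um

2.99


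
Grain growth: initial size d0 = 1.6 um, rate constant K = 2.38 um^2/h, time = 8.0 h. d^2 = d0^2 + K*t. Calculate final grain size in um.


d^2 = 1.6^2 + 2.38*8.0 = 21.6
d = sqrt(21.6) = 4.65 um

4.65


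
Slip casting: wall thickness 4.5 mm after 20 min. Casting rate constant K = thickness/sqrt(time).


K = 4.5 / sqrt(20) = 4.5 / 4.4721 = 1.006 mm/min^0.5

1.006


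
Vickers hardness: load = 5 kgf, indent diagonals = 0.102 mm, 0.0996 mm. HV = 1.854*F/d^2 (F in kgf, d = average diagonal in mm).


d_avg = (0.102+0.0996)/2 = 0.1008 mm
HV = 1.854*5/0.1008^2 = 912

912


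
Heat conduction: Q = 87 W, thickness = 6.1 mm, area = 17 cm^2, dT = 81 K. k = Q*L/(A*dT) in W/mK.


k = 87*6.1/1000/(17/10000*81) = 3.85 W/mK

3.85


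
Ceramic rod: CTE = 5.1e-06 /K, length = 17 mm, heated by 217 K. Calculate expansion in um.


dL = 5.1e-06 * 17 * 217 * 1000 = 18.814 um

18.814


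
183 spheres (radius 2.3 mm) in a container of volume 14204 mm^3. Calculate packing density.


V_sphere = 4/3*pi*2.3^3 = 50.965 mm^3
Total V = 183*50.965 = 9326.595 mm^3
PD = 9326.595 / 14204 = 0.657

0.657


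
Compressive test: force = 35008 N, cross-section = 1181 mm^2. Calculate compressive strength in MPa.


CS = 35008 / 1181 = 29.6 MPa

29.6


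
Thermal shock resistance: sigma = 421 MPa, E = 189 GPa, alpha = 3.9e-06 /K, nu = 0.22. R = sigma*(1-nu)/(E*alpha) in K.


R = 421*(1-0.22)/(189*1000*3.9e-06) = 446 K

446


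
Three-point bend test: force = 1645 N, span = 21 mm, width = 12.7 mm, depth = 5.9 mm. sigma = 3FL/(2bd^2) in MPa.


sigma = 3*1645*21/(2*12.7*5.9^2) = 117.2 MPa

117.2


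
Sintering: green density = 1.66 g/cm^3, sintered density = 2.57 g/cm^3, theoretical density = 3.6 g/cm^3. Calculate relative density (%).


Relative = 2.57 / 3.6 * 100 = 71.4%

71.4


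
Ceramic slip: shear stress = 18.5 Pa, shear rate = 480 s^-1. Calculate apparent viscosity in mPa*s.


eta = tau/gamma * 1000 = 18.5/480 * 1000 = 38.5 mPa*s

38.5


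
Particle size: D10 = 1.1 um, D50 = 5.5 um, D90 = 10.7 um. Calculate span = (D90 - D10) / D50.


Span = (10.7 - 1.1) / 5.5 = 9.6 / 5.5 = 1.745

1.745


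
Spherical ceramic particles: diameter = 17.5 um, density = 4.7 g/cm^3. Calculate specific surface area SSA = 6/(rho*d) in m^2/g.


SSA = 6 / (4.7 * 17.5) = 0.073 m^2/g

0.073


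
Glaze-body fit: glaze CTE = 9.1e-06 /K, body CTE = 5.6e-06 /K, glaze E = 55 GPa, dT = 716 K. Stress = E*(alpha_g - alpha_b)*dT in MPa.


Stress = 55*1000*(9.1e-06 - 5.6e-06)*716 = 137.8 MPa

137.8


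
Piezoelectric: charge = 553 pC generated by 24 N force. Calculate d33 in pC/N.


d33 = 553 / 24 = 23.0 pC/N

23.0


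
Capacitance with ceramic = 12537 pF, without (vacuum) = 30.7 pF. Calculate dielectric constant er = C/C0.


er = 12537 / 30.7 = 408.37

408.37


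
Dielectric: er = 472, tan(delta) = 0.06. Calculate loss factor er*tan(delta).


Loss = 472 * 0.06 = 28.32

28.32


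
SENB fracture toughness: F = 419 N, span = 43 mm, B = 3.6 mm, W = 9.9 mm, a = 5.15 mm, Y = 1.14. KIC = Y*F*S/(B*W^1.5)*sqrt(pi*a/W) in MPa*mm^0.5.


KIC = 1.14*419*43/(3.6*9.9^1.5)*sqrt(pi*5.15/9.9) = 234.15

234.15


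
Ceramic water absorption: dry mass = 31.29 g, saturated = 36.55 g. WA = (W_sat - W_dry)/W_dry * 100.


WA = (36.55 - 31.29) / 31.29 * 100 = 16.81%

16.81


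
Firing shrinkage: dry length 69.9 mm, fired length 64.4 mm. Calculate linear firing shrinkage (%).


FS = (69.9 - 64.4) / 69.9 * 100 = 7.87%

7.87


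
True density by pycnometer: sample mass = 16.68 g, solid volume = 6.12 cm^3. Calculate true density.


TD = 16.68 / 6.12 = 2.725 g/cm^3

2.725


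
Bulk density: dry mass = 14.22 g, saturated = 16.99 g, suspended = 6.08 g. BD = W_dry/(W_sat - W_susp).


BD = 14.22 / (16.99 - 6.08) = 14.22 / 10.91 = 1.303 g/cm^3

1.303


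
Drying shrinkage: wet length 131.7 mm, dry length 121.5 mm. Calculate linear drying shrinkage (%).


DS = (131.7 - 121.5) / 131.7 * 100 = 7.74%

7.74


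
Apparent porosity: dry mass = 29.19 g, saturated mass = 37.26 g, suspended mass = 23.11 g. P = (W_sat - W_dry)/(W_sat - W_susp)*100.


P = (37.26 - 29.19) / (37.26 - 23.11) * 100 = 8.07 / 14.15 * 100 = 57.0%

57.0


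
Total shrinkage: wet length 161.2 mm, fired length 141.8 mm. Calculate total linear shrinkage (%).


TS = (161.2 - 141.8) / 161.2 * 100 = 12.03%

12.03


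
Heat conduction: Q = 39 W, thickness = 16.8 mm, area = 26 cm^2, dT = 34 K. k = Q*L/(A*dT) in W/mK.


k = 39*16.8/1000/(26/10000*34) = 7.41 W/mK

7.41


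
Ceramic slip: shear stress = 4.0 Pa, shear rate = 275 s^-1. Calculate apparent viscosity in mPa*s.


eta = tau/gamma * 1000 = 4.0/275 * 1000 = 14.5 mPa*s

14.5


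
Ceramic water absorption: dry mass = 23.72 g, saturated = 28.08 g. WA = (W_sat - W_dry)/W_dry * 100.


WA = (28.08 - 23.72) / 23.72 * 100 = 18.38%

18.38


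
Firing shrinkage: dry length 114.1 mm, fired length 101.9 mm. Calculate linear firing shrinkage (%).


FS = (114.1 - 101.9) / 114.1 * 100 = 10.69%

10.69


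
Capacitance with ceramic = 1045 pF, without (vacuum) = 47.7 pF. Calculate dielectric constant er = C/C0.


er = 1045 / 47.7 = 21.91

21.91


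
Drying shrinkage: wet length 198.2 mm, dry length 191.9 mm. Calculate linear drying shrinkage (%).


DS = (198.2 - 191.9) / 198.2 * 100 = 3.18%

3.18


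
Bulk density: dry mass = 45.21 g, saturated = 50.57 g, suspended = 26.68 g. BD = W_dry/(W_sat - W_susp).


BD = 45.21 / (50.57 - 26.68) = 45.21 / 23.89 = 1.892 g/cm^3

1.892


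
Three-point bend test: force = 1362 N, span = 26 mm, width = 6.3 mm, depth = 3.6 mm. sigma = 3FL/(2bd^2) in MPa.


sigma = 3*1362*26/(2*6.3*3.6^2) = 650.6 MPa

650.6


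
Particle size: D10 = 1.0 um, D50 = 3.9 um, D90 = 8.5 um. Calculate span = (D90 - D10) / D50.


Span = (8.5 - 1.0) / 3.9 = 7.5 / 3.9 = 1.923

1.923


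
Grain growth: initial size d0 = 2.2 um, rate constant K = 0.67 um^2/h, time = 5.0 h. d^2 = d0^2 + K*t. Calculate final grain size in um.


d^2 = 2.2^2 + 0.67*5.0 = 8.19
d = sqrt(8.19) = 2.86 um

2.86


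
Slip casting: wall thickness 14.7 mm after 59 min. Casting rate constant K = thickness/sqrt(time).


K = 14.7 / sqrt(59) = 14.7 / 7.6811 = 1.914 mm/min^0.5

1.914


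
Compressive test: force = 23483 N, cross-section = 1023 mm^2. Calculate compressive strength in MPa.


CS = 23483 / 1023 = 23.0 MPa

23.0


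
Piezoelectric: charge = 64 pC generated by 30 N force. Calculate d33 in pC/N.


d33 = 64 / 30 = 2.1 pC/N

2.1


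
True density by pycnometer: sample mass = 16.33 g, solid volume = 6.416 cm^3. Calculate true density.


TD = 16.33 / 6.416 = 2.545 g/cm^3

2.545


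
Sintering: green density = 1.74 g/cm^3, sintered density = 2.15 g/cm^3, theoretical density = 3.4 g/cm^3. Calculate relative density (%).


Relative = 2.15 / 3.4 * 100 = 63.2%

63.2


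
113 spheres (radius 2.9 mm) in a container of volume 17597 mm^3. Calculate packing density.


V_sphere = 4/3*pi*2.9^3 = 102.1604 mm^3
Total V = 113*102.1604 = 11544.1252 mm^3
PD = 11544.1252 / 17597 = 0.656

0.656


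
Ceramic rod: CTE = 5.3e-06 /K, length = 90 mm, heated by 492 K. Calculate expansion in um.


dL = 5.3e-06 * 90 * 492 * 1000 = 234.684 um

234.684


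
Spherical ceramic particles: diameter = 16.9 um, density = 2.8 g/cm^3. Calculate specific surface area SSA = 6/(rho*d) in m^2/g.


SSA = 6 / (2.8 * 16.9) = 0.127 m^2/g

0.127


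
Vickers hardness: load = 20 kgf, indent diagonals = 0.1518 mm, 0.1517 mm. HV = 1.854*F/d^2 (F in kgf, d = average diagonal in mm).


d_avg = (0.1518+0.1517)/2 = 0.15175 mm
HV = 1.854*20/0.15175^2 = 1610

1610


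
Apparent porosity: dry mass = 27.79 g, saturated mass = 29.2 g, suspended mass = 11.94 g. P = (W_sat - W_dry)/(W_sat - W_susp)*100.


P = (29.2 - 27.79) / (29.2 - 11.94) * 100 = 1.41 / 17.26 * 100 = 8.2%

8.2


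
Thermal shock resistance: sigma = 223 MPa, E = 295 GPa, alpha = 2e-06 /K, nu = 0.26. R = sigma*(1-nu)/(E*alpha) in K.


R = 223*(1-0.26)/(295*1000*2e-06) = 280 K

280


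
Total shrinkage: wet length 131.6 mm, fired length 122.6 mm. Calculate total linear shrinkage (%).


TS = (131.6 - 122.6) / 131.6 * 100 = 6.84%

6.84


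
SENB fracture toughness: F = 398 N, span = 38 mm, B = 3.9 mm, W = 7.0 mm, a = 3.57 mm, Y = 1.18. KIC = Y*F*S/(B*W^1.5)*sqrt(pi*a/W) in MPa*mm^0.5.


KIC = 1.18*398*38/(3.9*7.0^1.5)*sqrt(pi*3.57/7.0) = 312.75

312.75


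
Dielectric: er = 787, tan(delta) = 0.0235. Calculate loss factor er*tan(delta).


Loss = 787 * 0.0235 = 18.495

18.495


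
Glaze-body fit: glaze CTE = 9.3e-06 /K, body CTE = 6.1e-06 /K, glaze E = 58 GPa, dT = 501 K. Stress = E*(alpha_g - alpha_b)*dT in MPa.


Stress = 58*1000*(9.3e-06 - 6.1e-06)*501 = 93.0 MPa

93.0


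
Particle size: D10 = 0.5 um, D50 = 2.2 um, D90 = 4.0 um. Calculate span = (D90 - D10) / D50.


Span = (4.0 - 0.5) / 2.2 = 3.5 / 2.2 = 1.591

1.591


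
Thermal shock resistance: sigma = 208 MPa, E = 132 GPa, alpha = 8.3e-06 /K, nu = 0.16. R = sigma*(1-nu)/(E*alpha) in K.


R = 208*(1-0.16)/(132*1000*8.3e-06) = 159 K

159


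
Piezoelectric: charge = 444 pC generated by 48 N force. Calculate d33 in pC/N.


d33 = 444 / 48 = 9.3 pC/N

9.3


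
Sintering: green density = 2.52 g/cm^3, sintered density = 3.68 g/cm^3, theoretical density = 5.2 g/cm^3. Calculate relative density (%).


Relative = 3.68 / 5.2 * 100 = 70.8%

70.8


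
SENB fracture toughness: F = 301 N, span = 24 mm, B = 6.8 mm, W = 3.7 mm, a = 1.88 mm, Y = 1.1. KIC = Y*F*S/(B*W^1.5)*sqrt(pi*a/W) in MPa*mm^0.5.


KIC = 1.1*301*24/(6.8*3.7^1.5)*sqrt(pi*1.88/3.7) = 207.45

207.45


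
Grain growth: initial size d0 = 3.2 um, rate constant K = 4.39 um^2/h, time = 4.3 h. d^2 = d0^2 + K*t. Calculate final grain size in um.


d^2 = 3.2^2 + 4.39*4.3 = 29.117
d = sqrt(29.117) = 5.4 um

5.4


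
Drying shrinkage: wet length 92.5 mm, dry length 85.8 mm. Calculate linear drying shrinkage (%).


DS = (92.5 - 85.8) / 92.5 * 100 = 7.24%

7.24


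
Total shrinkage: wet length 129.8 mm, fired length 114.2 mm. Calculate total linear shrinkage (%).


TS = (129.8 - 114.2) / 129.8 * 100 = 12.02%

12.02


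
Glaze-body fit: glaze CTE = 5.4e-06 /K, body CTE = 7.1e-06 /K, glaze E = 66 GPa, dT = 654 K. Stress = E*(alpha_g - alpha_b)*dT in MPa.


Stress = 66*1000*(5.4e-06 - 7.1e-06)*654 = -73.4 MPa

-73.4


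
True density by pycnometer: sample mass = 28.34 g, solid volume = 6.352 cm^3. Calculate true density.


TD = 28.34 / 6.352 = 4.462 g/cm^3

4.462


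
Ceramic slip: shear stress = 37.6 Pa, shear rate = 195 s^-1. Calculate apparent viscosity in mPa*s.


eta = tau/gamma * 1000 = 37.6/195 * 1000 = 192.8 mPa*s

192.8


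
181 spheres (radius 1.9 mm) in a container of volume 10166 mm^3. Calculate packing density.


V_sphere = 4/3*pi*1.9^3 = 28.7309 mm^3
Total V = 181*28.7309 = 5200.2929 mm^3
PD = 5200.2929 / 10166 = 0.512

0.512


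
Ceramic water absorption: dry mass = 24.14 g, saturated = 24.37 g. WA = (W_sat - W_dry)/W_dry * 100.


WA = (24.37 - 24.14) / 24.14 * 100 = 0.95%

0.95


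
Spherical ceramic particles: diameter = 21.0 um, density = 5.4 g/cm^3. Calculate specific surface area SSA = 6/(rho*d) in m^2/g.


SSA = 6 / (5.4 * 21.0) = 0.053 m^2/g

0.053


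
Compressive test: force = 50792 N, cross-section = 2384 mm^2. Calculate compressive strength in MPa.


CS = 50792 / 2384 = 21.3 MPa

21.3


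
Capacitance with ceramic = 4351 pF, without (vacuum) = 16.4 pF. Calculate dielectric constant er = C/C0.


er = 4351 / 16.4 = 265.3

265.3


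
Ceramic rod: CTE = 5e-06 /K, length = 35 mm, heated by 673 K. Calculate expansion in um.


dL = 5e-06 * 35 * 673 * 1000 = 117.775 um

117.775


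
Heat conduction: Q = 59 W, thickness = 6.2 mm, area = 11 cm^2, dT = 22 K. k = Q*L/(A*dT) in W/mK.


k = 59*6.2/1000/(11/10000*22) = 15.12 W/mK

15.12


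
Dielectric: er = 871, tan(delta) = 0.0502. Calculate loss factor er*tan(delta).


Loss = 871 * 0.0502 = 43.724

43.724


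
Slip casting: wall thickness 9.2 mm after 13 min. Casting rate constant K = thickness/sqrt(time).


K = 9.2 / sqrt(13) = 9.2 / 3.6056 = 2.552 mm/min^0.5

2.552


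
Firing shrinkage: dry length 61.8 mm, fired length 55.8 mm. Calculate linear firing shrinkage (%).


FS = (61.8 - 55.8) / 61.8 * 100 = 9.71%

9.71


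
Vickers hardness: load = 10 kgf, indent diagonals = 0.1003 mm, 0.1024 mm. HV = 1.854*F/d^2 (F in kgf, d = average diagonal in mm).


d_avg = (0.1003+0.1024)/2 = 0.10135 mm
HV = 1.854*10/0.10135^2 = 1805

1805


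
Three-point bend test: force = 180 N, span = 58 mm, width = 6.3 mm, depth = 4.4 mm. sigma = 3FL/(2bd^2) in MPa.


sigma = 3*180*58/(2*6.3*4.4^2) = 128.4 MPa

128.4


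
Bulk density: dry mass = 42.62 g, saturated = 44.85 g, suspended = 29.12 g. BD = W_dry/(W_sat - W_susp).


BD = 42.62 / (44.85 - 29.12) = 42.62 / 15.73 = 2.709 g/cm^3

2.709


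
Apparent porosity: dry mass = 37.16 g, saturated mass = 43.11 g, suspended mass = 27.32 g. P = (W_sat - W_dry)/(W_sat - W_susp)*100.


P = (43.11 - 37.16) / (43.11 - 27.32) * 100 = 5.95 / 15.79 * 100 = 37.7%

37.7


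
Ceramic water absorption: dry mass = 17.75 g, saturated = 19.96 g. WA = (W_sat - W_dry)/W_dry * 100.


WA = (19.96 - 17.75) / 17.75 * 100 = 12.45%

12.45


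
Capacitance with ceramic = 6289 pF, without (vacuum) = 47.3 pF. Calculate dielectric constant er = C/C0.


er = 6289 / 47.3 = 132.96

132.96


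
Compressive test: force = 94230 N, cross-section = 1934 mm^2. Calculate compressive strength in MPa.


CS = 94230 / 1934 = 48.7 MPa

48.7


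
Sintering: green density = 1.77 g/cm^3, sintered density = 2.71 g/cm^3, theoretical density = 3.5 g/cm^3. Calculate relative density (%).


Relative = 2.71 / 3.5 * 100 = 77.4%

77.4


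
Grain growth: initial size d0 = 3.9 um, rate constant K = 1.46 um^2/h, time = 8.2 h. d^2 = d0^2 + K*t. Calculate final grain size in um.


d^2 = 3.9^2 + 1.46*8.2 = 27.182
d = sqrt(27.182) = 5.21 um

5.21


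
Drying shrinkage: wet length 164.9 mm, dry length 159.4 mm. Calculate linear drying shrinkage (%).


DS = (164.9 - 159.4) / 164.9 * 100 = 3.34%

3.34


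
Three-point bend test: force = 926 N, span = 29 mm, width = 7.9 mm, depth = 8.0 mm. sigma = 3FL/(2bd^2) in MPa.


sigma = 3*926*29/(2*7.9*8.0^2) = 79.7 MPa

79.7


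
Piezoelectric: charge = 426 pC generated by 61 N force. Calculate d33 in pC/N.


d33 = 426 / 61 = 7.0 pC/N

7.0


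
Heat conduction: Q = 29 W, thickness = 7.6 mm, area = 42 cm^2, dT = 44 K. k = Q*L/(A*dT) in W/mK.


k = 29*7.6/1000/(42/10000*44) = 1.19 W/mK

1.19


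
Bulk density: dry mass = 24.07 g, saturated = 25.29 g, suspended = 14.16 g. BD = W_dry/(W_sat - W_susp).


BD = 24.07 / (25.29 - 14.16) = 24.07 / 11.13 = 2.163 g/cm^3

2.163


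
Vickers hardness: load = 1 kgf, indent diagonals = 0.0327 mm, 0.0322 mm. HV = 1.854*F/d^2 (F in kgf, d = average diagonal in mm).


d_avg = (0.0327+0.0322)/2 = 0.03245 mm
HV = 1.854*1/0.03245^2 = 1761

1761


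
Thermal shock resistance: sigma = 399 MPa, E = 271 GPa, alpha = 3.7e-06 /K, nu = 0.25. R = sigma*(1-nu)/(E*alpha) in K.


R = 399*(1-0.25)/(271*1000*3.7e-06) = 298 K

298


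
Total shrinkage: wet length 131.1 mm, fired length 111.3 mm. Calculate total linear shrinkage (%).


TS = (131.1 - 111.3) / 131.1 * 100 = 15.1%

15.1


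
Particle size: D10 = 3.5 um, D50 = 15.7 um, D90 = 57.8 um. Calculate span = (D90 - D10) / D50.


Span = (57.8 - 3.5) / 15.7 = 54.3 / 15.7 = 3.459

3.459


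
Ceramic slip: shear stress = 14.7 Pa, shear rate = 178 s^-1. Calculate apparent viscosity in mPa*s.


eta = tau/gamma * 1000 = 14.7/178 * 1000 = 82.6 mPa*s

82.6


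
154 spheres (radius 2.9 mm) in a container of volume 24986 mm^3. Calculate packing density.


V_sphere = 4/3*pi*2.9^3 = 102.1604 mm^3
Total V = 154*102.1604 = 15732.7016 mm^3
PD = 15732.7016 / 24986 = 0.63

0.63


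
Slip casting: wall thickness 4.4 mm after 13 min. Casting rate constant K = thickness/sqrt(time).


K = 4.4 / sqrt(13) = 4.4 / 3.6056 = 1.22 mm/min^0.5

1.22


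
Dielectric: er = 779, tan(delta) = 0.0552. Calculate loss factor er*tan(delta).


Loss = 779 * 0.0552 = 43.001

43.001


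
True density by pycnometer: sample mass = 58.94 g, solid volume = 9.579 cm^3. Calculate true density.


TD = 58.94 / 9.579 = 6.153 g/cm^3

6.153


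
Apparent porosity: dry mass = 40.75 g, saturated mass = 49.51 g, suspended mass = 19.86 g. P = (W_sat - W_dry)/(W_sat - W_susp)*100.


P = (49.51 - 40.75) / (49.51 - 19.86) * 100 = 8.76 / 29.65 * 100 = 29.5%

29.5


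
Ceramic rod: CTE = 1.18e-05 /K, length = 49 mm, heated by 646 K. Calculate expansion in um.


dL = 1.18e-05 * 49 * 646 * 1000 = 373.517 um

373.517
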